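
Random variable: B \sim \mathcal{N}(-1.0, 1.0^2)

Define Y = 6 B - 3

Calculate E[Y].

For Y = 6B - 3:
E[Y] = 6 * E[B] - 3
E[B] = -1.0 = -1
E[Y] = 6 * (-1) - 3 = -9

-9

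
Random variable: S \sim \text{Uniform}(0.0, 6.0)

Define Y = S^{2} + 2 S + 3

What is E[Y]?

E[Y] = 1*E[S²] + 2*E[S] + 3
E[S] = 3
E[S²] = Var(S) + (E[S])² = 3 + 9 = 12
E[Y] = 1*12 + 2*3 + 3 = 21

21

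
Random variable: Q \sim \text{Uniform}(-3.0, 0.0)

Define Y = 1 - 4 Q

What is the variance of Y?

For Y = aQ + b: Var(Y) = a² * Var(Q)
Var(Q) = (0 + 3)^2/12 = 0.75
Var(Y) = (-4)² * 0.75 = 16 * 0.75 = 12

12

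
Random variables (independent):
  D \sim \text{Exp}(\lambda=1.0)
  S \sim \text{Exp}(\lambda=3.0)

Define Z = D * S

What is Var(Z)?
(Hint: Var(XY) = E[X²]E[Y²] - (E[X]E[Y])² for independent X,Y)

Var(XY) = E[X²]E[Y²] - (E[X]E[Y])²
E[D] = 1, Var(D) = 1
E[S] = 0.33333333, Var(S) = 0.11111111
E[D²] = 1 + 1² = 2
E[S²] = 0.11111111 + 0.33333333² = 0.22222222
Var(Z) = 2*0.22222222 - (1*0.33333333)²
= 0.44444444 - 0.11111111 = 0.33333333

0.33333333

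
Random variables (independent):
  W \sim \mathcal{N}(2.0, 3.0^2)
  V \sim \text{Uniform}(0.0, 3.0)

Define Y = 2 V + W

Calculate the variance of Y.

For independent RVs: Var(aX + bY) = a²Var(X) + b²Var(Y)
Var(W) = 9
Var(V) = 0.75
Var(Y) = 1²*9 + 2²*0.75
= 1*9 + 4*0.75 = 12

12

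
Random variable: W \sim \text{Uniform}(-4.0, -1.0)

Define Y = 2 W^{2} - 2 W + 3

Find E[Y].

E[Y] = 2*E[W²] - 2*E[W] + 3
E[W] = -2.5
E[W²] = Var(W) + (E[W])² = 0.75 + 6.25 = 7
E[Y] = 2*7 - 2*(-2.5) + 3 = 22

22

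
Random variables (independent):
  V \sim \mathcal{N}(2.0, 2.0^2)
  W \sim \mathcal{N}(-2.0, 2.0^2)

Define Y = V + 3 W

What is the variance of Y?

For independent RVs: Var(aX + bY) = a²Var(X) + b²Var(Y)
Var(V) = 4
Var(W) = 4
Var(Y) = 1²*4 + 3²*4
= 1*4 + 9*4 = 40

40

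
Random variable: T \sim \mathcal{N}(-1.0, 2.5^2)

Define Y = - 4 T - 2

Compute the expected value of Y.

For Y = -4T - 2:
E[Y] = -4 * E[T] - 2
E[T] = -1.0 = -1
E[Y] = -4 * (-1) - 2 = 2

2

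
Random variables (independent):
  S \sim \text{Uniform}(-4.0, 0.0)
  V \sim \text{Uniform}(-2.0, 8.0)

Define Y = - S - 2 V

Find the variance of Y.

For independent RVs: Var(aX + bY) = a²Var(X) + b²Var(Y)
Var(S) = 1.3333333
Var(V) = 8.3333333
Var(Y) = (-1)²*1.3333333 + (-2)²*8.3333333
= 1*1.3333333 + 4*8.3333333 = 34.666667

34.666667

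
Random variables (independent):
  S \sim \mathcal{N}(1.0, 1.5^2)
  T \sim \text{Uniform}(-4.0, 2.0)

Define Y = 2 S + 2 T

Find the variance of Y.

For independent RVs: Var(aX + bY) = a²Var(X) + b²Var(Y)
Var(S) = 2.25
Var(T) = 3
Var(Y) = 2²*2.25 + 2²*3
= 4*2.25 + 4*3 = 21

21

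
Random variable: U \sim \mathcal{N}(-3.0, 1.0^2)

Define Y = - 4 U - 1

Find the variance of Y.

For Y = aU + b: Var(Y) = a² * Var(U)
Var(U) = 1.0^2 = 1
Var(Y) = (-4)² * 1 = 16 * 1 = 16

16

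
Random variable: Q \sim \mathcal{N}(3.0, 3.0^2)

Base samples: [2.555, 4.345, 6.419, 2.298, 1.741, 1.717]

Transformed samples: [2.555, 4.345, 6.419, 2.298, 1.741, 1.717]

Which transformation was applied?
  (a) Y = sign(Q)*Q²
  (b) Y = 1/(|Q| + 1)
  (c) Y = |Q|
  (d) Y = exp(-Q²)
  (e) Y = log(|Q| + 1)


Checking option (c) Y = |Q|:
  Q = 2.555 -> Y = 2.555 ✓
  Q = 4.345 -> Y = 4.345 ✓
  Q = 6.419 -> Y = 6.419 ✓
All samples match this transformation.

(c) |Q|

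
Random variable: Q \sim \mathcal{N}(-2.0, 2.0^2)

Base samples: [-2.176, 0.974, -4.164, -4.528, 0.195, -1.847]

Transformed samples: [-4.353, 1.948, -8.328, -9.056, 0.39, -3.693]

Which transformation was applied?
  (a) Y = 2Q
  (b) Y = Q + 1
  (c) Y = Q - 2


Checking option (a) Y = 2Q:
  Q = -2.176 -> Y = -4.353 ✓
  Q = 0.974 -> Y = 1.948 ✓
  Q = -4.164 -> Y = -8.328 ✓
All samples match this transformation.

(a) 2Q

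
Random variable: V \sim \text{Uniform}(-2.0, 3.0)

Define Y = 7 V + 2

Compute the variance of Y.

For Y = aV + b: Var(Y) = a² * Var(V)
Var(V) = (3 + 2)^2/12 = 2.0833333
Var(Y) = 7² * 2.0833333 = 49 * 2.0833333 = 102.08333

102.08333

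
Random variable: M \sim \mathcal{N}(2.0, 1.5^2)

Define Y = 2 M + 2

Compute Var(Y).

For Y = aM + b: Var(Y) = a² * Var(M)
Var(M) = 1.5^2 = 2.25
Var(Y) = 2² * 2.25 = 4 * 2.25 = 9

9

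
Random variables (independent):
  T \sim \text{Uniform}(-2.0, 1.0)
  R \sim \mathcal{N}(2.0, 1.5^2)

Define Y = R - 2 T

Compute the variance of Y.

For independent RVs: Var(aX + bY) = a²Var(X) + b²Var(Y)
Var(T) = 0.75
Var(R) = 2.25
Var(Y) = (-2)²*0.75 + 1²*2.25
= 4*0.75 + 1*2.25 = 5.25

5.25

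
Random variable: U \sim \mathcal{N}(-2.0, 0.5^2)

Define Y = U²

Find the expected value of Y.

Using E[X²] = Var(X) + (E[X])²:
E[U] = -2
Var(U) = 0.5^2 = 0.25
E[U²] = 0.25 + (-2)² = 0.25 + 4 = 4.25

4.25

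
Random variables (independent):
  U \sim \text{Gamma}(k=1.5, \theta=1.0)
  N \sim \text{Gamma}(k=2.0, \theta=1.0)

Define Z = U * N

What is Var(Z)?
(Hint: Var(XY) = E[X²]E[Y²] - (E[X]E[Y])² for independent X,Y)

Var(XY) = E[X²]E[Y²] - (E[X]E[Y])²
E[U] = 1.5, Var(U) = 1.5
E[N] = 2, Var(N) = 2
E[U²] = 1.5 + 1.5² = 3.75
E[N²] = 2 + 2² = 6
Var(Z) = 3.75*6 - (1.5*2)²
= 22.5 - 9 = 13.5

13.5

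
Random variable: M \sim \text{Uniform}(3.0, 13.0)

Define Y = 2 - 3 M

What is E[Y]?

For Y = -3M + 2:
E[Y] = -3 * E[M] + 2
E[M] = (3 + 13)/2 = 8
E[Y] = -3 * 8 + 2 = -22

-22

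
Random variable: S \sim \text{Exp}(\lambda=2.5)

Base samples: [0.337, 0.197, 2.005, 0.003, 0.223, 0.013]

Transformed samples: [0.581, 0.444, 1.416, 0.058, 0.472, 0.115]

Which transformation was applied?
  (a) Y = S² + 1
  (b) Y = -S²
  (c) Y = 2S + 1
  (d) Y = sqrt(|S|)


Checking option (d) Y = sqrt(|S|):
  S = 0.337 -> Y = 0.581 ✓
  S = 0.197 -> Y = 0.444 ✓
  S = 2.005 -> Y = 1.416 ✓
All samples match this transformation.

(d) sqrt(|S|)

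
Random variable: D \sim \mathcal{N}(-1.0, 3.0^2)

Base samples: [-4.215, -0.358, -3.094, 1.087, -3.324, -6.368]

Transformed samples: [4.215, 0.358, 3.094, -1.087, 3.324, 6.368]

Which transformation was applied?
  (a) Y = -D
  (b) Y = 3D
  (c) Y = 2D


Checking option (a) Y = -D:
  D = -4.215 -> Y = 4.215 ✓
  D = -0.358 -> Y = 0.358 ✓
  D = -3.094 -> Y = 3.094 ✓
All samples match this transformation.

(a) -D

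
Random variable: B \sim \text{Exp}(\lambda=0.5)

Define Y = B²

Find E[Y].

Using E[X²] = Var(X) + (E[X])²:
E[B] = 2
Var(B) = 1/0.5^2 = 4
E[B²] = 4 + 2² = 4 + 4 = 8

8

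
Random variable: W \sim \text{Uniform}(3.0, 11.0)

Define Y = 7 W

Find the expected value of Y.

For Y = 7W:
E[Y] = 7 * E[W]
E[W] = (3 + 11)/2 = 7
E[Y] = 7 * 7 = 49

49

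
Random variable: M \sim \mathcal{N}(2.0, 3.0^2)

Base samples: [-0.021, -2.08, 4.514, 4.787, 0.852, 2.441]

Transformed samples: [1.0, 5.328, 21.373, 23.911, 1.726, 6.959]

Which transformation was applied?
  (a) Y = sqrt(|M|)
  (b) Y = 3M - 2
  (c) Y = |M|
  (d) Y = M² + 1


Checking option (d) Y = M² + 1:
  M = -0.021 -> Y = 1.0 ✓
  M = -2.08 -> Y = 5.328 ✓
  M = 4.514 -> Y = 21.373 ✓
All samples match this transformation.

(d) M² + 1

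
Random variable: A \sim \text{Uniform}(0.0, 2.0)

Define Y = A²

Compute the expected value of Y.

Using E[X²] = Var(X) + (E[X])²:
E[A] = 1
Var(A) = (2 - 0)^2/12 = 0.33333333
E[A²] = 0.33333333 + 1² = 0.33333333 + 1 = 1.3333333

1.3333333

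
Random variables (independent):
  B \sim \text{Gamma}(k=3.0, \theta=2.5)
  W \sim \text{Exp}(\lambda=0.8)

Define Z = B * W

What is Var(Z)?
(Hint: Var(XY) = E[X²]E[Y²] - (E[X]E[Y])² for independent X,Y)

Var(XY) = E[X²]E[Y²] - (E[X]E[Y])²
E[B] = 7.5, Var(B) = 18.75
E[W] = 1.25, Var(W) = 1.5625
E[B²] = 18.75 + 7.5² = 75
E[W²] = 1.5625 + 1.25² = 3.125
Var(Z) = 75*3.125 - (7.5*1.25)²
= 234.375 - 87.890625 = 146.48438

146.48438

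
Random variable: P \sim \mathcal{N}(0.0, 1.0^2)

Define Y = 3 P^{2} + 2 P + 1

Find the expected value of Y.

E[Y] = 3*E[P²] + 2*E[P] + 1
E[P] = 0
E[P²] = Var(P) + (E[P])² = 1 + 0 = 1
E[Y] = 3*1 + 2*0 + 1 = 4

4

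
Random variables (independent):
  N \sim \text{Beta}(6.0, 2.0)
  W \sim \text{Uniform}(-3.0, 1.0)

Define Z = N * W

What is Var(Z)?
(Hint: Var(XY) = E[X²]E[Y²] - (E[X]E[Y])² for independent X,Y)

Var(XY) = E[X²]E[Y²] - (E[X]E[Y])²
E[N] = 0.75, Var(N) = 0.020833333
E[W] = -1, Var(W) = 1.3333333
E[N²] = 0.020833333 + 0.75² = 0.58333333
E[W²] = 1.3333333 + (-1)² = 2.3333333
Var(Z) = 0.58333333*2.3333333 - (0.75*(-1))²
= 1.3611111 - 0.5625 = 0.79861111

0.79861111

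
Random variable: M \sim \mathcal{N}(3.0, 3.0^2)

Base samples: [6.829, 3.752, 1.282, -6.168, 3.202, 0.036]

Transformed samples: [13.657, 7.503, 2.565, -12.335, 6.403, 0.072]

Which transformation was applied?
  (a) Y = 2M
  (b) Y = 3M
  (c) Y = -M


Checking option (a) Y = 2M:
  M = 6.829 -> Y = 13.657 ✓
  M = 3.752 -> Y = 7.503 ✓
  M = 1.282 -> Y = 2.565 ✓
All samples match this transformation.

(a) 2M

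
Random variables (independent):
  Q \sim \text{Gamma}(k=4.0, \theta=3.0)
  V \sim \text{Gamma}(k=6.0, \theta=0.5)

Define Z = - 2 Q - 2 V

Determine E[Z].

E[Z] = -2*E[Q] - 2*E[V]
E[Q] = 12
E[V] = 3
E[Z] = -2*12 - 2*3 = -30

-30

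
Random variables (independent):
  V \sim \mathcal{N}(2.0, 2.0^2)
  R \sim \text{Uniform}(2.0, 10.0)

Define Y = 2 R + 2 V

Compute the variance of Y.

For independent RVs: Var(aX + bY) = a²Var(X) + b²Var(Y)
Var(V) = 4
Var(R) = 5.3333333
Var(Y) = 2²*4 + 2²*5.3333333
= 4*4 + 4*5.3333333 = 37.333333

37.333333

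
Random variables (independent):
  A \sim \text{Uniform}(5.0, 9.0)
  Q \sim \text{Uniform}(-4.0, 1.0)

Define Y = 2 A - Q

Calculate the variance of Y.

For independent RVs: Var(aX + bY) = a²Var(X) + b²Var(Y)
Var(A) = 1.3333333
Var(Q) = 2.0833333
Var(Y) = 2²*1.3333333 + (-1)²*2.0833333
= 4*1.3333333 + 1*2.0833333 = 7.4166667

7.4166667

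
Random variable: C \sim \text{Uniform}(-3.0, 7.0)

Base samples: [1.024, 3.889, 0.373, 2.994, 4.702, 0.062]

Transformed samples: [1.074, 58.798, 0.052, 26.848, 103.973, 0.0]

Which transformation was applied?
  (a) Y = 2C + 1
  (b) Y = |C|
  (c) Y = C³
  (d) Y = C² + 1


Checking option (c) Y = C³:
  C = 1.024 -> Y = 1.074 ✓
  C = 3.889 -> Y = 58.798 ✓
  C = 0.373 -> Y = 0.052 ✓
All samples match this transformation.

(c) C³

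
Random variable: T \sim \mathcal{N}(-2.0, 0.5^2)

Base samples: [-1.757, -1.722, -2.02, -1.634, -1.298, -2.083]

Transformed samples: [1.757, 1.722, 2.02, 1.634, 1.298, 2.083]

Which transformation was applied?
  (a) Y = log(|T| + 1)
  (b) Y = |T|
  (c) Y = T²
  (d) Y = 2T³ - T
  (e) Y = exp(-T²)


Checking option (b) Y = |T|:
  T = -1.757 -> Y = 1.757 ✓
  T = -1.722 -> Y = 1.722 ✓
  T = -2.02 -> Y = 2.02 ✓
All samples match this transformation.

(b) |T|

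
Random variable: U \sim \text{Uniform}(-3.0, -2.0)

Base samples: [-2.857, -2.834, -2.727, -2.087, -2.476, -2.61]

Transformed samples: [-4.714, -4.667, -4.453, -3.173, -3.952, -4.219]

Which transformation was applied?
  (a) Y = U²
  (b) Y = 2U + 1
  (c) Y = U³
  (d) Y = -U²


Checking option (b) Y = 2U + 1:
  U = -2.857 -> Y = -4.714 ✓
  U = -2.834 -> Y = -4.667 ✓
  U = -2.727 -> Y = -4.453 ✓
All samples match this transformation.

(b) 2U + 1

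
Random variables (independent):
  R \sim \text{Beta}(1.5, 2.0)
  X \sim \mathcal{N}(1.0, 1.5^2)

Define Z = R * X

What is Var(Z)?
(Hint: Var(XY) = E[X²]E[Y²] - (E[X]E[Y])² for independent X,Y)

Var(XY) = E[X²]E[Y²] - (E[X]E[Y])²
E[R] = 0.42857143, Var(R) = 0.054421769
E[X] = 1, Var(X) = 2.25
E[R²] = 0.054421769 + 0.42857143² = 0.23809524
E[X²] = 2.25 + 1² = 3.25
Var(Z) = 0.23809524*3.25 - (0.42857143*1)²
= 0.77380952 - 0.18367347 = 0.59013605

0.59013605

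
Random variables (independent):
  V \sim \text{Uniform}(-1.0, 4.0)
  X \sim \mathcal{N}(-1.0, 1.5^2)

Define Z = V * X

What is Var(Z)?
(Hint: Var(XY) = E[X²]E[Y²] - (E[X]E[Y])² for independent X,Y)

Var(XY) = E[X²]E[Y²] - (E[X]E[Y])²
E[V] = 1.5, Var(V) = 2.0833333
E[X] = -1, Var(X) = 2.25
E[V²] = 2.0833333 + 1.5² = 4.3333333
E[X²] = 2.25 + (-1)² = 3.25
Var(Z) = 4.3333333*3.25 - (1.5*(-1))²
= 14.083333 - 2.25 = 11.833333

11.833333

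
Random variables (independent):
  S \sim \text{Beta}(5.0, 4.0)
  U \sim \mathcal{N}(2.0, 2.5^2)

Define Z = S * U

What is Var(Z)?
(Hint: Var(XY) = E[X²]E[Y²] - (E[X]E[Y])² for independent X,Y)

Var(XY) = E[X²]E[Y²] - (E[X]E[Y])²
E[S] = 0.55555556, Var(S) = 0.024691358
E[U] = 2, Var(U) = 6.25
E[S²] = 0.024691358 + 0.55555556² = 0.33333333
E[U²] = 6.25 + 2² = 10.25
Var(Z) = 0.33333333*10.25 - (0.55555556*2)²
= 3.4166667 - 1.2345679 = 2.1820988

2.1820988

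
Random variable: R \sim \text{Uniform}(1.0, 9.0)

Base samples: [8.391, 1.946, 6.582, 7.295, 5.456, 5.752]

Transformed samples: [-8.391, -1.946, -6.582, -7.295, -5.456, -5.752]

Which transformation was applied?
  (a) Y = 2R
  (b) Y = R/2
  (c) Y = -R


Checking option (c) Y = -R:
  R = 8.391 -> Y = -8.391 ✓
  R = 1.946 -> Y = -1.946 ✓
  R = 6.582 -> Y = -6.582 ✓
All samples match this transformation.

(c) -R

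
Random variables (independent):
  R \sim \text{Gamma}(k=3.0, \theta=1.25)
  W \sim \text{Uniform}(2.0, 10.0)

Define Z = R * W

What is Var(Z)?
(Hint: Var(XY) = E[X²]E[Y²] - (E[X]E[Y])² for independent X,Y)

Var(XY) = E[X²]E[Y²] - (E[X]E[Y])²
E[R] = 3.75, Var(R) = 4.6875
E[W] = 6, Var(W) = 5.3333333
E[R²] = 4.6875 + 3.75² = 18.75
E[W²] = 5.3333333 + 6² = 41.333333
Var(Z) = 18.75*41.333333 - (3.75*6)²
= 775 - 506.25 = 268.75

268.75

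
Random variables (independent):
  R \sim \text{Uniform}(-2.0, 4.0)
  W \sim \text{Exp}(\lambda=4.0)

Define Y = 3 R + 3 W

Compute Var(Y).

For independent RVs: Var(aX + bY) = a²Var(X) + b²Var(Y)
Var(R) = 3
Var(W) = 0.0625
Var(Y) = 3²*3 + 3²*0.0625
= 9*3 + 9*0.0625 = 27.5625

27.5625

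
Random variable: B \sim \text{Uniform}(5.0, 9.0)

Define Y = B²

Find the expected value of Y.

Using E[X²] = Var(X) + (E[X])²:
E[B] = 7
Var(B) = (9 - 5)^2/12 = 1.3333333
E[B²] = 1.3333333 + 7² = 1.3333333 + 49 = 50.333333

50.333333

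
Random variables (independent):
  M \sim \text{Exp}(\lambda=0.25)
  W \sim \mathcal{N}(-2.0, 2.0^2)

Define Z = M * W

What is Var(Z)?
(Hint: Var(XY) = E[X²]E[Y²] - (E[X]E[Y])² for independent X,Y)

Var(XY) = E[X²]E[Y²] - (E[X]E[Y])²
E[M] = 4, Var(M) = 16
E[W] = -2, Var(W) = 4
E[M²] = 16 + 4² = 32
E[W²] = 4 + (-2)² = 8
Var(Z) = 32*8 - (4*(-2))²
= 256 - 64 = 192

192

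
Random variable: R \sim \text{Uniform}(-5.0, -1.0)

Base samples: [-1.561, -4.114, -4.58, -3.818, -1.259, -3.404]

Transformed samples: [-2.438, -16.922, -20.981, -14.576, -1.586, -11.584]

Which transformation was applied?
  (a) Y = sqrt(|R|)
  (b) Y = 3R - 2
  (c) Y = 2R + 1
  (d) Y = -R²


Checking option (d) Y = -R²:
  R = -1.561 -> Y = -2.438 ✓
  R = -4.114 -> Y = -16.922 ✓
  R = -4.58 -> Y = -20.981 ✓
All samples match this transformation.

(d) -R²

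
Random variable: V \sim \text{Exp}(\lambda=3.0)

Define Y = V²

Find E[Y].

Using E[X²] = Var(X) + (E[X])²:
E[V] = 0.33333333
Var(V) = 1/3.0^2 = 0.11111111
E[V²] = 0.11111111 + 0.33333333² = 0.11111111 + 0.11111111 = 0.22222222

0.22222222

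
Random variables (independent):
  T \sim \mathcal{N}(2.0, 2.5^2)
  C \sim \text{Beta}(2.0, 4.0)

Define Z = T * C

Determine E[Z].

For independent RVs: E[XY] = E[X]*E[Y]
E[T] = 2
E[C] = 0.33333333
E[Z] = 2 * 0.33333333 = 0.66666667

0.66666667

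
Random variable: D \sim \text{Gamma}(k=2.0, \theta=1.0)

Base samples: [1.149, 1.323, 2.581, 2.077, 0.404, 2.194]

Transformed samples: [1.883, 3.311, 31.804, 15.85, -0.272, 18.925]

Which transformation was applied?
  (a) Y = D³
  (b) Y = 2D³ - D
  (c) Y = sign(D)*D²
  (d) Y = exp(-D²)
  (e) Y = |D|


Checking option (b) Y = 2D³ - D:
  D = 1.149 -> Y = 1.883 ✓
  D = 1.323 -> Y = 3.311 ✓
  D = 2.581 -> Y = 31.804 ✓
All samples match this transformation.

(b) 2D³ - D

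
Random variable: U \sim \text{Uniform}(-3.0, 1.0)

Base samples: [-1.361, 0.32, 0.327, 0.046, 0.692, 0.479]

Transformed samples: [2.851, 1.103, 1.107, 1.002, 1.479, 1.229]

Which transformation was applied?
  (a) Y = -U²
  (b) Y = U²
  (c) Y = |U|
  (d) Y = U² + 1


Checking option (d) Y = U² + 1:
  U = -1.361 -> Y = 2.851 ✓
  U = 0.32 -> Y = 1.103 ✓
  U = 0.327 -> Y = 1.107 ✓
All samples match this transformation.

(d) U² + 1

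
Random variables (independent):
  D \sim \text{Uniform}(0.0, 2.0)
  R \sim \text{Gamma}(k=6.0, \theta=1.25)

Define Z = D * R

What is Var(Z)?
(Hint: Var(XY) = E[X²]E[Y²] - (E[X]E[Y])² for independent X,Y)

Var(XY) = E[X²]E[Y²] - (E[X]E[Y])²
E[D] = 1, Var(D) = 0.33333333
E[R] = 7.5, Var(R) = 9.375
E[D²] = 0.33333333 + 1² = 1.3333333
E[R²] = 9.375 + 7.5² = 65.625
Var(Z) = 1.3333333*65.625 - (1*7.5)²
= 87.5 - 56.25 = 31.25

31.25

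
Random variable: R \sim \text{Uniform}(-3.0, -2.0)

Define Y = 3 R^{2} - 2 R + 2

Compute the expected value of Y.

E[Y] = 3*E[R²] - 2*E[R] + 2
E[R] = -2.5
E[R²] = Var(R) + (E[R])² = 0.083333333 + 6.25 = 6.3333333
E[Y] = 3*6.3333333 - 2*(-2.5) + 2 = 26

26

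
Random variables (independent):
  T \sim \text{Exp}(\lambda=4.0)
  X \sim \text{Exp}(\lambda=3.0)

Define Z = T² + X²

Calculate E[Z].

E[Z] = E[T²] + E[X²]
E[T²] = Var(T) + E[T]² = 0.0625 + 0.0625 = 0.125
E[X²] = Var(X) + E[X]² = 0.11111111 + 0.11111111 = 0.22222222
E[Z] = 0.125 + 0.22222222 = 0.34722222

0.34722222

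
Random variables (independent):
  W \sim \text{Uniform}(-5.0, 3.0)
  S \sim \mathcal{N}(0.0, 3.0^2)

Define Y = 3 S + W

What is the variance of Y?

For independent RVs: Var(aX + bY) = a²Var(X) + b²Var(Y)
Var(W) = 5.3333333
Var(S) = 9
Var(Y) = 1²*5.3333333 + 3²*9
= 1*5.3333333 + 9*9 = 86.333333

86.333333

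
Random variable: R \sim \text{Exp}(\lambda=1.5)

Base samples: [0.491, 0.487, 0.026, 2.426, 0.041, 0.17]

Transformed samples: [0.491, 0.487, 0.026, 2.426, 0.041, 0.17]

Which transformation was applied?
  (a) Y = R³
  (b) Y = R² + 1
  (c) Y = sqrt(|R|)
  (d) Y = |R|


Checking option (d) Y = |R|:
  R = 0.491 -> Y = 0.491 ✓
  R = 0.487 -> Y = 0.487 ✓
  R = 0.026 -> Y = 0.026 ✓
All samples match this transformation.

(d) |R|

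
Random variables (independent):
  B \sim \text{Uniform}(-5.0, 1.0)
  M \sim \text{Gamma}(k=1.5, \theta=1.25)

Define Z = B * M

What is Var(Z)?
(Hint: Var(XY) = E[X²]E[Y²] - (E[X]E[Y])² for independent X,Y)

Var(XY) = E[X²]E[Y²] - (E[X]E[Y])²
E[B] = -2, Var(B) = 3
E[M] = 1.875, Var(M) = 2.34375
E[B²] = 3 + (-2)² = 7
E[M²] = 2.34375 + 1.875² = 5.859375
Var(Z) = 7*5.859375 - (-2*1.875)²
= 41.015625 - 14.0625 = 26.953125

26.953125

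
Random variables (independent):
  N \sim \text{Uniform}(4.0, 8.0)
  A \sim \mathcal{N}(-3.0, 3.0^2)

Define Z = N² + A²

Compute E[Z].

E[Z] = E[N²] + E[A²]
E[N²] = Var(N) + E[N]² = 1.3333333 + 36 = 37.333333
E[A²] = Var(A) + E[A]² = 9 + 9 = 18
E[Z] = 37.333333 + 18 = 55.333333

55.333333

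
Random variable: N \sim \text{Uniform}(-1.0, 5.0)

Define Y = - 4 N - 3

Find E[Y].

For Y = -4N - 3:
E[Y] = -4 * E[N] - 3
E[N] = (-1 + 5)/2 = 2
E[Y] = -4 * 2 - 3 = -11

-11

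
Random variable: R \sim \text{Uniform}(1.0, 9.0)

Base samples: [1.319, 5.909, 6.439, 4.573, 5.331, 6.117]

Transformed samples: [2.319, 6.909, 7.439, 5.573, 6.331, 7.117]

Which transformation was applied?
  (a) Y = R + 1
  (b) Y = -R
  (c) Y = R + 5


Checking option (a) Y = R + 1:
  R = 1.319 -> Y = 2.319 ✓
  R = 5.909 -> Y = 6.909 ✓
  R = 6.439 -> Y = 7.439 ✓
All samples match this transformation.

(a) R + 1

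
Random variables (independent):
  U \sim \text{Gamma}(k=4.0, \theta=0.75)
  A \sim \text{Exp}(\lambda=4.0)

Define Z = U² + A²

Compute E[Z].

E[Z] = E[U²] + E[A²]
E[U²] = Var(U) + E[U]² = 2.25 + 9 = 11.25
E[A²] = Var(A) + E[A]² = 0.0625 + 0.0625 = 0.125
E[Z] = 11.25 + 0.125 = 11.375

11.375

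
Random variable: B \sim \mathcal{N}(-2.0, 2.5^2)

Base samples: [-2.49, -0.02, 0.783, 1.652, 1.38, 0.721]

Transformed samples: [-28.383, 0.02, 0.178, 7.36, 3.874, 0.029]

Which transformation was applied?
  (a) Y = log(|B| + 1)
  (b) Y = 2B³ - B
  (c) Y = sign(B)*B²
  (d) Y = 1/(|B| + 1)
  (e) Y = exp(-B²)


Checking option (b) Y = 2B³ - B:
  B = -2.49 -> Y = -28.383 ✓
  B = -0.02 -> Y = 0.02 ✓
  B = 0.783 -> Y = 0.178 ✓
All samples match this transformation.

(b) 2B³ - B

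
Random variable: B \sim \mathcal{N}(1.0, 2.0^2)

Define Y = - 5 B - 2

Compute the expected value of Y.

For Y = -5B - 2:
E[Y] = -5 * E[B] - 2
E[B] = 1.0 = 1
E[Y] = -5 * 1 - 2 = -7

-7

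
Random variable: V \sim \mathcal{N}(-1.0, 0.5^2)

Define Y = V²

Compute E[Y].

Using E[X²] = Var(X) + (E[X])²:
E[V] = -1
Var(V) = 0.5^2 = 0.25
E[V²] = 0.25 + (-1)² = 0.25 + 1 = 1.25

1.25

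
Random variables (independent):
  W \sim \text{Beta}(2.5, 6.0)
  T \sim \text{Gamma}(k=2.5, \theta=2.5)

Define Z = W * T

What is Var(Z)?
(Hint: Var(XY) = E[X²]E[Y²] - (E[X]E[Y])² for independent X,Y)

Var(XY) = E[X²]E[Y²] - (E[X]E[Y])²
E[W] = 0.29411765, Var(W) = 0.021853943
E[T] = 6.25, Var(T) = 15.625
E[W²] = 0.021853943 + 0.29411765² = 0.10835913
E[T²] = 15.625 + 6.25² = 54.6875
Var(Z) = 0.10835913*54.6875 - (0.29411765*6.25)²
= 5.9258901 - 3.379109 = 2.5467811

2.5467811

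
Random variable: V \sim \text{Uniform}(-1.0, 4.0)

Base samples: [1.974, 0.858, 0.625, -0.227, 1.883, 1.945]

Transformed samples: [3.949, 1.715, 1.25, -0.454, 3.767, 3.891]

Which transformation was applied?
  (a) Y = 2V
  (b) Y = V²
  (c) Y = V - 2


Checking option (a) Y = 2V:
  V = 1.974 -> Y = 3.949 ✓
  V = 0.858 -> Y = 1.715 ✓
  V = 0.625 -> Y = 1.25 ✓
All samples match this transformation.

(a) 2V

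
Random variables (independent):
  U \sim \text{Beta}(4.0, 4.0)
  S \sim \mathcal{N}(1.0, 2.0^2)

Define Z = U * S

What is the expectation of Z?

For independent RVs: E[XY] = E[X]*E[Y]
E[U] = 0.5
E[S] = 1
E[Z] = 0.5 * 1 = 0.5

0.5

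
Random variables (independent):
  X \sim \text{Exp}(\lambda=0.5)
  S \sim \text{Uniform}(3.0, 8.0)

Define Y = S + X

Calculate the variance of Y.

For independent RVs: Var(aX + bY) = a²Var(X) + b²Var(Y)
Var(X) = 4
Var(S) = 2.0833333
Var(Y) = 1²*4 + 1²*2.0833333
= 1*4 + 1*2.0833333 = 6.0833333

6.0833333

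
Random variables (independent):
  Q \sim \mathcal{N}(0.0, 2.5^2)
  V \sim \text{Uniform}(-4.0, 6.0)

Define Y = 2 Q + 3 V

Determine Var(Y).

For independent RVs: Var(aX + bY) = a²Var(X) + b²Var(Y)
Var(Q) = 6.25
Var(V) = 8.3333333
Var(Y) = 2²*6.25 + 3²*8.3333333
= 4*6.25 + 9*8.3333333 = 100

100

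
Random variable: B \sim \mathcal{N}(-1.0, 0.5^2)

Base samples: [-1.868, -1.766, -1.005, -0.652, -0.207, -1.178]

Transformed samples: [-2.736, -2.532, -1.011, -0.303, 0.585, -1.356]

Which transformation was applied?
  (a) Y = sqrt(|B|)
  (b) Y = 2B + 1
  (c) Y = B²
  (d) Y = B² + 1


Checking option (b) Y = 2B + 1:
  B = -1.868 -> Y = -2.736 ✓
  B = -1.766 -> Y = -2.532 ✓
  B = -1.005 -> Y = -1.011 ✓
All samples match this transformation.

(b) 2B + 1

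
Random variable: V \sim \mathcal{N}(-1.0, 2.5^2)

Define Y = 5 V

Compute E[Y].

For Y = 5V:
E[Y] = 5 * E[V]
E[V] = -1.0 = -1
E[Y] = 5 * (-1) = -5

-5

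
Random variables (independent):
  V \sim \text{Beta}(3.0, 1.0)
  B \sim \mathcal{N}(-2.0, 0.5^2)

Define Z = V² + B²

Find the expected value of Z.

E[Z] = E[V²] + E[B²]
E[V²] = Var(V) + E[V]² = 0.0375 + 0.5625 = 0.6
E[B²] = Var(B) + E[B]² = 0.25 + 4 = 4.25
E[Z] = 0.6 + 4.25 = 4.85

4.85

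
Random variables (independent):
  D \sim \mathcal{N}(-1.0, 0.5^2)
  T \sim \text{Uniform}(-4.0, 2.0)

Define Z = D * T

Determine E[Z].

For independent RVs: E[XY] = E[X]*E[Y]
E[D] = -1
E[T] = -1
E[Z] = -1 * (-1) = 1

1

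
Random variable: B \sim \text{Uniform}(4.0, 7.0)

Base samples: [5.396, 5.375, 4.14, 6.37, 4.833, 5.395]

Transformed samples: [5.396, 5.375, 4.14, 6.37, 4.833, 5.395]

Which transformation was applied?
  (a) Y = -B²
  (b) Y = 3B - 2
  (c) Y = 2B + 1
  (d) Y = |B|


Checking option (d) Y = |B|:
  B = 5.396 -> Y = 5.396 ✓
  B = 5.375 -> Y = 5.375 ✓
  B = 4.14 -> Y = 4.14 ✓
All samples match this transformation.

(d) |B|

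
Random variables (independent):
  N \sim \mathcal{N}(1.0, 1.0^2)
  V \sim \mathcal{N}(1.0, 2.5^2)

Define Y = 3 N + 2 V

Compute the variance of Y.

For independent RVs: Var(aX + bY) = a²Var(X) + b²Var(Y)
Var(N) = 1
Var(V) = 6.25
Var(Y) = 3²*1 + 2²*6.25
= 9*1 + 4*6.25 = 34

34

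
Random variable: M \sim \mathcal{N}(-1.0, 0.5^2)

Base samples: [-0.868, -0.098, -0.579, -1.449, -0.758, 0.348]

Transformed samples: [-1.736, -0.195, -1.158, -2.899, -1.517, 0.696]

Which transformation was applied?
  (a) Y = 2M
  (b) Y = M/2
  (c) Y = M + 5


Checking option (a) Y = 2M:
  M = -0.868 -> Y = -1.736 ✓
  M = -0.098 -> Y = -0.195 ✓
  M = -0.579 -> Y = -1.158 ✓
All samples match this transformation.

(a) 2M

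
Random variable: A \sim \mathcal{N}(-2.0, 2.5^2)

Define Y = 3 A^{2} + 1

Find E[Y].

E[Y] = 3*E[A²] + 1
E[A] = -2
E[A²] = Var(A) + (E[A])² = 6.25 + 4 = 10.25
E[Y] = 3*10.25 + 1 = 31.75

31.75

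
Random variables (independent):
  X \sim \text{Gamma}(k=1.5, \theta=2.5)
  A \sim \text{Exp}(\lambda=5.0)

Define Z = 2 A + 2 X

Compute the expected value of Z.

E[Z] = 2*E[X] + 2*E[A]
E[X] = 3.75
E[A] = 0.2
E[Z] = 2*3.75 + 2*0.2 = 7.9

7.9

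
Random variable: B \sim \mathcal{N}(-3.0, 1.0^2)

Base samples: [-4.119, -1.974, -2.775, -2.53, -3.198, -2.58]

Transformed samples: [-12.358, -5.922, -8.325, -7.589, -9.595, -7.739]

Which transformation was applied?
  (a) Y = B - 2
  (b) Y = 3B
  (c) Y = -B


Checking option (b) Y = 3B:
  B = -4.119 -> Y = -12.358 ✓
  B = -1.974 -> Y = -5.922 ✓
  B = -2.775 -> Y = -8.325 ✓
All samples match this transformation.

(b) 3B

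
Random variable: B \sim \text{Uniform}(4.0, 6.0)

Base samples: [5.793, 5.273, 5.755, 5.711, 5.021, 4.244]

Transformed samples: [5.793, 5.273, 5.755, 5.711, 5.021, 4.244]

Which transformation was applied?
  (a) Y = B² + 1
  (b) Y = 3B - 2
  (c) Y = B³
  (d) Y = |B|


Checking option (d) Y = |B|:
  B = 5.793 -> Y = 5.793 ✓
  B = 5.273 -> Y = 5.273 ✓
  B = 5.755 -> Y = 5.755 ✓
All samples match this transformation.

(d) |B|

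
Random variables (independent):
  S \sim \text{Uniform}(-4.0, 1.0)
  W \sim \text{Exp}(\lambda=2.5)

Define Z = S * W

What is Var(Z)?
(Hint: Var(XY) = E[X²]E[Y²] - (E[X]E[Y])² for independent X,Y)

Var(XY) = E[X²]E[Y²] - (E[X]E[Y])²
E[S] = -1.5, Var(S) = 2.0833333
E[W] = 0.4, Var(W) = 0.16
E[S²] = 2.0833333 + (-1.5)² = 4.3333333
E[W²] = 0.16 + 0.4² = 0.32
Var(Z) = 4.3333333*0.32 - (-1.5*0.4)²
= 1.3866667 - 0.36 = 1.0266667

1.0266667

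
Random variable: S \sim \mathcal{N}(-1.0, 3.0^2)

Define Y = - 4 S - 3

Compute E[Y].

For Y = -4S - 3:
E[Y] = -4 * E[S] - 3
E[S] = -1.0 = -1
E[Y] = -4 * (-1) - 3 = 1

1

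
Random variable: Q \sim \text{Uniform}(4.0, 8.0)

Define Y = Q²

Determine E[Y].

E[Q²] = Var(Q) + (E[Q])² = 1.3333333 + 36 = 37.333333

37.333333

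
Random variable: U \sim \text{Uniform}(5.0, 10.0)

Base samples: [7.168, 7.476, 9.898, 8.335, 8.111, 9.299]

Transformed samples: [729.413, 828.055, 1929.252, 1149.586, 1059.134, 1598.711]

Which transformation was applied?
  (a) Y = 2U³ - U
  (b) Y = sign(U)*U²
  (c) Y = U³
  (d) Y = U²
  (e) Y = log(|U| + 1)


Checking option (a) Y = 2U³ - U:
  U = 7.168 -> Y = 729.413 ✓
  U = 7.476 -> Y = 828.055 ✓
  U = 9.898 -> Y = 1929.252 ✓
All samples match this transformation.

(a) 2U³ - U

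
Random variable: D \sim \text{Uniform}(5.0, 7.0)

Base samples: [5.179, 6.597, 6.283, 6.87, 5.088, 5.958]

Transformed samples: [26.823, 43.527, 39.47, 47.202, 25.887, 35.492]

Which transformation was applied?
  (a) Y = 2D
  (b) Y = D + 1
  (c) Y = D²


Checking option (c) Y = D²:
  D = 5.179 -> Y = 26.823 ✓
  D = 6.597 -> Y = 43.527 ✓
  D = 6.283 -> Y = 39.47 ✓
All samples match this transformation.

(c) D²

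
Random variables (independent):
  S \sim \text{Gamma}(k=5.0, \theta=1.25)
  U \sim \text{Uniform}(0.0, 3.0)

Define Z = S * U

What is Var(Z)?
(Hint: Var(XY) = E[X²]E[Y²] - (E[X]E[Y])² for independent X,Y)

Var(XY) = E[X²]E[Y²] - (E[X]E[Y])²
E[S] = 6.25, Var(S) = 7.8125
E[U] = 1.5, Var(U) = 0.75
E[S²] = 7.8125 + 6.25² = 46.875
E[U²] = 0.75 + 1.5² = 3
Var(Z) = 46.875*3 - (6.25*1.5)²
= 140.625 - 87.890625 = 52.734375

52.734375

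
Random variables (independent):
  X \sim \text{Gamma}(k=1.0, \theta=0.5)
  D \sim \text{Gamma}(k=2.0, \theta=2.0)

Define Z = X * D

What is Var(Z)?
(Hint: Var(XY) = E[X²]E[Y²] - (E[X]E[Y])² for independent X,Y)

Var(XY) = E[X²]E[Y²] - (E[X]E[Y])²
E[X] = 0.5, Var(X) = 0.25
E[D] = 4, Var(D) = 8
E[X²] = 0.25 + 0.5² = 0.5
E[D²] = 8 + 4² = 24
Var(Z) = 0.5*24 - (0.5*4)²
= 12 - 4 = 8

8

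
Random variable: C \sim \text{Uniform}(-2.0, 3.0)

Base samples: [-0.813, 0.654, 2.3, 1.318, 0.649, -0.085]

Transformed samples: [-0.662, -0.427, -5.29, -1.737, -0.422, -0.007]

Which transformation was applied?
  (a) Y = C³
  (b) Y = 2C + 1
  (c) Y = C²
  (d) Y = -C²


Checking option (d) Y = -C²:
  C = -0.813 -> Y = -0.662 ✓
  C = 0.654 -> Y = -0.427 ✓
  C = 2.3 -> Y = -5.29 ✓
All samples match this transformation.

(d) -C²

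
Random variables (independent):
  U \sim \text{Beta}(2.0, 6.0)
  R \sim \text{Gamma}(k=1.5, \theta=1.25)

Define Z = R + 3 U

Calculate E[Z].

E[Z] = 3*E[U] + 1*E[R]
E[U] = 0.25
E[R] = 1.875
E[Z] = 3*0.25 + 1*1.875 = 2.625

2.625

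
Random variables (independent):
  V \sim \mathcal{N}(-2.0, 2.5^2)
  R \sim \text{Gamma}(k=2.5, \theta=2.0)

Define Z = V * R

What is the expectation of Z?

For independent RVs: E[XY] = E[X]*E[Y]
E[V] = -2
E[R] = 5
E[Z] = -2 * 5 = -10

-10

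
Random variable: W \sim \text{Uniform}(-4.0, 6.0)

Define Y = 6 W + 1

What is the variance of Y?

For Y = aW + b: Var(Y) = a² * Var(W)
Var(W) = (6 + 4)^2/12 = 8.3333333
Var(Y) = 6² * 8.3333333 = 36 * 8.3333333 = 300

300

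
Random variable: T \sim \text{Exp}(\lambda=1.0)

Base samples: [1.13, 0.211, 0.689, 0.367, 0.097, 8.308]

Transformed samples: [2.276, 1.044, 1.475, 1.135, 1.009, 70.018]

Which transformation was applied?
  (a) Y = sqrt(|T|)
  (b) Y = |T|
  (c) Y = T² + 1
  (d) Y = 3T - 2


Checking option (c) Y = T² + 1:
  T = 1.13 -> Y = 2.276 ✓
  T = 0.211 -> Y = 1.044 ✓
  T = 0.689 -> Y = 1.475 ✓
All samples match this transformation.

(c) T² + 1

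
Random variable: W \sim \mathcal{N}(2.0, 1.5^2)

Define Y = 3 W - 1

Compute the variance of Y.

For Y = aW + b: Var(Y) = a² * Var(W)
Var(W) = 1.5^2 = 2.25
Var(Y) = 3² * 2.25 = 9 * 2.25 = 20.25

20.25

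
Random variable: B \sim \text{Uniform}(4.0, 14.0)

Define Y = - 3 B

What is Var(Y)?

For Y = aB + b: Var(Y) = a² * Var(B)
Var(B) = (14 - 4)^2/12 = 8.3333333
Var(Y) = (-3)² * 8.3333333 = 9 * 8.3333333 = 75

75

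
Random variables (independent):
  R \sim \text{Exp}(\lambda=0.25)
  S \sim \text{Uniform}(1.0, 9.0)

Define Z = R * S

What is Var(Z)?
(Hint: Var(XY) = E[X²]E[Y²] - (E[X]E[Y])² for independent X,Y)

Var(XY) = E[X²]E[Y²] - (E[X]E[Y])²
E[R] = 4, Var(R) = 16
E[S] = 5, Var(S) = 5.3333333
E[R²] = 16 + 4² = 32
E[S²] = 5.3333333 + 5² = 30.333333
Var(Z) = 32*30.333333 - (4*5)²
= 970.66667 - 400 = 570.66667

570.66667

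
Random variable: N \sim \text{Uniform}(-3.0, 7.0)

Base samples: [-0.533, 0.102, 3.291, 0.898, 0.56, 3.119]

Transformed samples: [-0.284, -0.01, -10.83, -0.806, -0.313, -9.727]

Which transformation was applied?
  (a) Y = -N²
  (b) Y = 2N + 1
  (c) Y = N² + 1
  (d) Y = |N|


Checking option (a) Y = -N²:
  N = -0.533 -> Y = -0.284 ✓
  N = 0.102 -> Y = -0.01 ✓
  N = 3.291 -> Y = -10.83 ✓
All samples match this transformation.

(a) -N²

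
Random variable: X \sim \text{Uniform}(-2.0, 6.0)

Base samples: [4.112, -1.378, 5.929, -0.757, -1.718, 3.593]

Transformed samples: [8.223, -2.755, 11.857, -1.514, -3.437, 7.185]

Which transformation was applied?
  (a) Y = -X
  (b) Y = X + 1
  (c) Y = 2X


Checking option (c) Y = 2X:
  X = 4.112 -> Y = 8.223 ✓
  X = -1.378 -> Y = -2.755 ✓
  X = 5.929 -> Y = 11.857 ✓
All samples match this transformation.

(c) 2X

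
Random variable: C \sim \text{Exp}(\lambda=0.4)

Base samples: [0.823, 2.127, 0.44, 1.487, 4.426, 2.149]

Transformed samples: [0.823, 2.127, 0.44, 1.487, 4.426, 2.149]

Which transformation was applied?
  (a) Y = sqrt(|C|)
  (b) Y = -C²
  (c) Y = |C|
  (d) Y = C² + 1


Checking option (c) Y = |C|:
  C = 0.823 -> Y = 0.823 ✓
  C = 2.127 -> Y = 2.127 ✓
  C = 0.44 -> Y = 0.44 ✓
All samples match this transformation.

(c) |C|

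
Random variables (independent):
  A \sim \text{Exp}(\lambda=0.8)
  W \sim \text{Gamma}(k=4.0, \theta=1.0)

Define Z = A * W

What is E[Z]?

For independent RVs: E[XY] = E[X]*E[Y]
E[A] = 1.25
E[W] = 4
E[Z] = 1.25 * 4 = 5

5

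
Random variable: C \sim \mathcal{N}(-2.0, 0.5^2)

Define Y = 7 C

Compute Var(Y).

For Y = aC + b: Var(Y) = a² * Var(C)
Var(C) = 0.5^2 = 0.25
Var(Y) = 7² * 0.25 = 49 * 0.25 = 12.25

12.25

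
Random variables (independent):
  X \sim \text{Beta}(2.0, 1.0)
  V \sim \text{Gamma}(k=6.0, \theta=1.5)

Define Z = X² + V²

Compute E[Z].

E[Z] = E[X²] + E[V²]
E[X²] = Var(X) + E[X]² = 0.055555556 + 0.44444444 = 0.5
E[V²] = Var(V) + E[V]² = 13.5 + 81 = 94.5
E[Z] = 0.5 + 94.5 = 95

95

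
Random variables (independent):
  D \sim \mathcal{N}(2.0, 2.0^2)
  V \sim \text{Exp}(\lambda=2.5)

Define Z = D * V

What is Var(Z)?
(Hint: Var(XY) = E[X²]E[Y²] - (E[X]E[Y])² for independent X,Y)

Var(XY) = E[X²]E[Y²] - (E[X]E[Y])²
E[D] = 2, Var(D) = 4
E[V] = 0.4, Var(V) = 0.16
E[D²] = 4 + 2² = 8
E[V²] = 0.16 + 0.4² = 0.32
Var(Z) = 8*0.32 - (2*0.4)²
= 2.56 - 0.64 = 1.92

1.92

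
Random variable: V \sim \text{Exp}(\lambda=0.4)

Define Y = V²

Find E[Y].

E[V²] = Var(V) + (E[V])² = 6.25 + 6.25 = 12.5

12.5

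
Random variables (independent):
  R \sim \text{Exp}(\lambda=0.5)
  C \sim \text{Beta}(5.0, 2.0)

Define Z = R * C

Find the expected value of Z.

For independent RVs: E[XY] = E[X]*E[Y]
E[R] = 2
E[C] = 0.71428571
E[Z] = 2 * 0.71428571 = 1.4285714

1.4285714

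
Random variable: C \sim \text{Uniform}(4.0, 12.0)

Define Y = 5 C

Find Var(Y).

For Y = aC + b: Var(Y) = a² * Var(C)
Var(C) = (12 - 4)^2/12 = 5.3333333
Var(Y) = 5² * 5.3333333 = 25 * 5.3333333 = 133.33333

133.33333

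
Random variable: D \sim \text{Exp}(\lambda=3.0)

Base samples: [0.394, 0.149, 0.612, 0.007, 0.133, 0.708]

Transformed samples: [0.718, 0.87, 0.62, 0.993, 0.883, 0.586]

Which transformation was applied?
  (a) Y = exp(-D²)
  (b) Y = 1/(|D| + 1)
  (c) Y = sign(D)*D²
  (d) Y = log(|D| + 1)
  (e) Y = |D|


Checking option (b) Y = 1/(|D| + 1):
  D = 0.394 -> Y = 0.718 ✓
  D = 0.149 -> Y = 0.87 ✓
  D = 0.612 -> Y = 0.62 ✓
All samples match this transformation.

(b) 1/(|D| + 1)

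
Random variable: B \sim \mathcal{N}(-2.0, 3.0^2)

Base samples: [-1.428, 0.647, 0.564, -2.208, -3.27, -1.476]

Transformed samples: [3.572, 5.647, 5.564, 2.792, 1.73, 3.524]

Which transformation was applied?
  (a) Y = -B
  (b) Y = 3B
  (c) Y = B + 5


Checking option (c) Y = B + 5:
  B = -1.428 -> Y = 3.572 ✓
  B = 0.647 -> Y = 5.647 ✓
  B = 0.564 -> Y = 5.564 ✓
All samples match this transformation.

(c) B + 5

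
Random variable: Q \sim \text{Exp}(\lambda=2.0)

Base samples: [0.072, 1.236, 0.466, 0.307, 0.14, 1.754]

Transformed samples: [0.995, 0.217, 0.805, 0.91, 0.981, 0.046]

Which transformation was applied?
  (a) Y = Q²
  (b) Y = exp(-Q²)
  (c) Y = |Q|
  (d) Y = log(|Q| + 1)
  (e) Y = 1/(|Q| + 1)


Checking option (b) Y = exp(-Q²):
  Q = 0.072 -> Y = 0.995 ✓
  Q = 1.236 -> Y = 0.217 ✓
  Q = 0.466 -> Y = 0.805 ✓
All samples match this transformation.

(b) exp(-Q²)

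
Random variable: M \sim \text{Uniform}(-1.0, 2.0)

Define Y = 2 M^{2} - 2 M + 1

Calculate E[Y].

E[Y] = 2*E[M²] - 2*E[M] + 1
E[M] = 0.5
E[M²] = Var(M) + (E[M])² = 0.75 + 0.25 = 1
E[Y] = 2*1 - 2*0.5 + 1 = 2

2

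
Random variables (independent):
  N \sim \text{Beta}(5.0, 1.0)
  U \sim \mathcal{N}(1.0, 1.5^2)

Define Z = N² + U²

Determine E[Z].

E[Z] = E[N²] + E[U²]
E[N²] = Var(N) + E[N]² = 0.01984127 + 0.69444444 = 0.71428571
E[U²] = Var(U) + E[U]² = 2.25 + 1 = 3.25
E[Z] = 0.71428571 + 3.25 = 3.9642857

3.9642857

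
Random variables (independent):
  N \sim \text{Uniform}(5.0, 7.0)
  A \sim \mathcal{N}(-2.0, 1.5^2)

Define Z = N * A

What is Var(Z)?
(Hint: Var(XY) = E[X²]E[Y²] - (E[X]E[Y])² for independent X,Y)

Var(XY) = E[X²]E[Y²] - (E[X]E[Y])²
E[N] = 6, Var(N) = 0.33333333
E[A] = -2, Var(A) = 2.25
E[N²] = 0.33333333 + 6² = 36.333333
E[A²] = 2.25 + (-2)² = 6.25
Var(Z) = 36.333333*6.25 - (6*(-2))²
= 227.08333 - 144 = 83.083333

83.083333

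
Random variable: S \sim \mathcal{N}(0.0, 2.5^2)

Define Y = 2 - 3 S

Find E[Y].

For Y = -3S + 2:
E[Y] = -3 * E[S] + 2
E[S] = 0.0 = 0
E[Y] = -3 * 0 + 2 = 2

2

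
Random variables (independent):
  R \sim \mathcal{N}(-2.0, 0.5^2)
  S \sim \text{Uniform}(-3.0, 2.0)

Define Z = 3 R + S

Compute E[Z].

E[Z] = 3*E[R] + 1*E[S]
E[R] = -2
E[S] = -0.5
E[Z] = 3*(-2) + 1*(-0.5) = -6.5

-6.5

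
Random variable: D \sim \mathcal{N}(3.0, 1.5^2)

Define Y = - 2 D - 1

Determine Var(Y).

For Y = aD + b: Var(Y) = a² * Var(D)
Var(D) = 1.5^2 = 2.25
Var(Y) = (-2)² * 2.25 = 4 * 2.25 = 9

9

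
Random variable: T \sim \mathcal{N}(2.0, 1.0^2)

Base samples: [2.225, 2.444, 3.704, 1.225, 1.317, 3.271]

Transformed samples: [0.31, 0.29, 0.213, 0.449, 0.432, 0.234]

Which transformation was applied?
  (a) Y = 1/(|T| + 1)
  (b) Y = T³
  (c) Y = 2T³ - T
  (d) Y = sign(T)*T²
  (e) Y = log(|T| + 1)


Checking option (a) Y = 1/(|T| + 1):
  T = 2.225 -> Y = 0.31 ✓
  T = 2.444 -> Y = 0.29 ✓
  T = 3.704 -> Y = 0.213 ✓
All samples match this transformation.

(a) 1/(|T| + 1)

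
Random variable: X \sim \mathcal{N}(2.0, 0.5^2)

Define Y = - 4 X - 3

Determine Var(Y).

For Y = aX + b: Var(Y) = a² * Var(X)
Var(X) = 0.5^2 = 0.25
Var(Y) = (-4)² * 0.25 = 16 * 0.25 = 4

4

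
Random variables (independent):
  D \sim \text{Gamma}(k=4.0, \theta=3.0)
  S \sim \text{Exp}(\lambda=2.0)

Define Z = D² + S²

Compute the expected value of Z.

E[Z] = E[D²] + E[S²]
E[D²] = Var(D) + E[D]² = 36 + 144 = 180
E[S²] = Var(S) + E[S]² = 0.25 + 0.25 = 0.5
E[Z] = 180 + 0.5 = 180.5

180.5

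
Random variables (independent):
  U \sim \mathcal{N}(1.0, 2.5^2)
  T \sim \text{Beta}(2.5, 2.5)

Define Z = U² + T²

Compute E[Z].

E[Z] = E[U²] + E[T²]
E[U²] = Var(U) + E[U]² = 6.25 + 1 = 7.25
E[T²] = Var(T) + E[T]² = 0.041666667 + 0.25 = 0.29166667
E[Z] = 7.25 + 0.29166667 = 7.5416667

7.5416667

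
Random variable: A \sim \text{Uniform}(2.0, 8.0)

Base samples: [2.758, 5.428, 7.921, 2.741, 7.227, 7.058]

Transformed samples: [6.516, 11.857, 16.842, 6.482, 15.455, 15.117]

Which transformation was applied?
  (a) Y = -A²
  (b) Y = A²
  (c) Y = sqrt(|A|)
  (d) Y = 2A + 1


Checking option (d) Y = 2A + 1:
  A = 2.758 -> Y = 6.516 ✓
  A = 5.428 -> Y = 11.857 ✓
  A = 7.921 -> Y = 16.842 ✓
All samples match this transformation.

(d) 2A + 1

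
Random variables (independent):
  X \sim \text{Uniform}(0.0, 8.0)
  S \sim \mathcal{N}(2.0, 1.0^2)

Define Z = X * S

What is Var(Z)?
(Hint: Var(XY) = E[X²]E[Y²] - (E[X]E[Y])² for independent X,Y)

Var(XY) = E[X²]E[Y²] - (E[X]E[Y])²
E[X] = 4, Var(X) = 5.3333333
E[S] = 2, Var(S) = 1
E[X²] = 5.3333333 + 4² = 21.333333
E[S²] = 1 + 2² = 5
Var(Z) = 21.333333*5 - (4*2)²
= 106.66667 - 64 = 42.666667

42.666667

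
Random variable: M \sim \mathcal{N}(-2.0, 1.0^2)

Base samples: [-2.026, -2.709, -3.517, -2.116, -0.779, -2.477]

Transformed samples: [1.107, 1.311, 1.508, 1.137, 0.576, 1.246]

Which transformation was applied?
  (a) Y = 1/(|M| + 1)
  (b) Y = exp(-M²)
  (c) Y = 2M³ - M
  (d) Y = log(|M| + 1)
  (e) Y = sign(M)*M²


Checking option (d) Y = log(|M| + 1):
  M = -2.026 -> Y = 1.107 ✓
  M = -2.709 -> Y = 1.311 ✓
  M = -3.517 -> Y = 1.508 ✓
All samples match this transformation.

(d) log(|M| + 1)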